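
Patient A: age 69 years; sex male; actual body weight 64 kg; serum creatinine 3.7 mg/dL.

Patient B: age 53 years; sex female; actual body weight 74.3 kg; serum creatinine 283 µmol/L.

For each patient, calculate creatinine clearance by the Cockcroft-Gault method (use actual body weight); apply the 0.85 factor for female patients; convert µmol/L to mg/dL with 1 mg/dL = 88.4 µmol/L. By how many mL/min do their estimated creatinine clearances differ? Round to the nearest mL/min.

7 mL/min

Patient A: CrCl = (140 − 69) × 64 / (72 × 3.7) = 4544.0 / 266.40 ≈ 17.1 mL/min
Patient B: SCr = 283 / 88.4 = 3.201 mg/dL
Patient B: CrCl = (140 − 53) × 74.3 / (72 × 3.201) × 0.85 = 6464.1 / 230.47 × 0.85 ≈ 23.8 mL/min
|17.1 − 23.8| = 6.7 mL/min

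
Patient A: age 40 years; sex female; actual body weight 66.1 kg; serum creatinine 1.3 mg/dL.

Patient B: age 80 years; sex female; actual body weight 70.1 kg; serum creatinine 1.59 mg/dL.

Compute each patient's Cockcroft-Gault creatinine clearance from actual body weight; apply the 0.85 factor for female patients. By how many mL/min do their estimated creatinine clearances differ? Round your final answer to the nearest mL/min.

Patient A: CrCl = (140 − 40) × 66.1 / (72 × 1.3) × 0.85 = 6610.0 / 93.60 × 0.85 ≈ 60.0 mL/min
Patient B: CrCl = (140 − 80) × 70.1 / (72 × 1.59) × 0.85 = 4206.0 / 114.48 × 0.85 ≈ 31.2 mL/min
|60.0 − 31.2| = 28.8 mL/min

29 mL/min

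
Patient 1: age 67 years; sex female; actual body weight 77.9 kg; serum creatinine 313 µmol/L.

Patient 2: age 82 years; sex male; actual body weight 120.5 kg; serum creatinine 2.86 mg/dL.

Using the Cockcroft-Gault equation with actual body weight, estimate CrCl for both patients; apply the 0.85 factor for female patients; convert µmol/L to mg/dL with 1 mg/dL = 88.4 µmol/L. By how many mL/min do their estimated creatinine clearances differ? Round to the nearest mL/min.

15 mL/min

Patient 1: SCr = 313 / 88.4 = 3.541 mg/dL
Patient 1: CrCl = (140 − 67) × 77.9 / (72 × 3.541) × 0.85 = 5686.7 / 254.95 × 0.85 ≈ 19.0 mL/min
Patient 2: CrCl = (140 − 82) × 120.5 / (72 × 2.86) = 6989.0 / 205.92 ≈ 33.9 mL/min
|19.0 − 33.9| = 14.9 mL/min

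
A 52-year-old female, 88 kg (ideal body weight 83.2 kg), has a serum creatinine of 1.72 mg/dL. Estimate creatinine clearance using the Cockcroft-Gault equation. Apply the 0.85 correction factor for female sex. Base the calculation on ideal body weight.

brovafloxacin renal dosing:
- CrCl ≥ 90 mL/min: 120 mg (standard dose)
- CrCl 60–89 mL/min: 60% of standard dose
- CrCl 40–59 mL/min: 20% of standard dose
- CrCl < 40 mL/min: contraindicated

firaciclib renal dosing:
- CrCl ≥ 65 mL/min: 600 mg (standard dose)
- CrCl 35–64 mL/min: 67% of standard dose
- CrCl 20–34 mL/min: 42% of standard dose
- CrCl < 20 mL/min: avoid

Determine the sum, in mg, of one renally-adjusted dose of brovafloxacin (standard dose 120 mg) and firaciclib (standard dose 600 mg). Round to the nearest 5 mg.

425 mg

CrCl = (140 − 52) × 83.2 / (72 × 1.72) × 0.85 = 7321.6 / 123.84 × 0.85 ≈ 50.3 mL/min
CrCl ≈ 50 mL/min.
brovafloxacin: 40–59 mL/min → 20% of 120 mg = 24 mg.
firaciclib: 35–64 mL/min → 67% of 600 mg = 402 mg.
Total = 24 + 402 = 426 mg.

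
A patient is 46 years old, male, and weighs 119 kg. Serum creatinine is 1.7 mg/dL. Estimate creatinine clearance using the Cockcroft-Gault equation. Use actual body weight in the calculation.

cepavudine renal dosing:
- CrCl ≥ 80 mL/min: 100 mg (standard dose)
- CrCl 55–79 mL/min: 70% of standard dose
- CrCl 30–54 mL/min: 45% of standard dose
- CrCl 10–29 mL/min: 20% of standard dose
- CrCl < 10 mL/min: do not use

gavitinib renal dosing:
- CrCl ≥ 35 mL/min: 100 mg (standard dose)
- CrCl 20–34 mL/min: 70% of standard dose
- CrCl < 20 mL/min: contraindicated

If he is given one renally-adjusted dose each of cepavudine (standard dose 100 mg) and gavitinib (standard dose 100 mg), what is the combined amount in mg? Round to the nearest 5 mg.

CrCl = (140 − 46) × 119 / (72 × 1.7) = 11186.0 / 122.40 ≈ 91.4 mL/min
CrCl ≈ 91 mL/min.
cepavudine: ≥ 80 mL/min → 100% of 100 mg = 100 mg.
gavitinib: ≥ 35 mL/min → 100% of 100 mg = 100 mg.
Total = 100 + 100 = 200 mg.

200 mg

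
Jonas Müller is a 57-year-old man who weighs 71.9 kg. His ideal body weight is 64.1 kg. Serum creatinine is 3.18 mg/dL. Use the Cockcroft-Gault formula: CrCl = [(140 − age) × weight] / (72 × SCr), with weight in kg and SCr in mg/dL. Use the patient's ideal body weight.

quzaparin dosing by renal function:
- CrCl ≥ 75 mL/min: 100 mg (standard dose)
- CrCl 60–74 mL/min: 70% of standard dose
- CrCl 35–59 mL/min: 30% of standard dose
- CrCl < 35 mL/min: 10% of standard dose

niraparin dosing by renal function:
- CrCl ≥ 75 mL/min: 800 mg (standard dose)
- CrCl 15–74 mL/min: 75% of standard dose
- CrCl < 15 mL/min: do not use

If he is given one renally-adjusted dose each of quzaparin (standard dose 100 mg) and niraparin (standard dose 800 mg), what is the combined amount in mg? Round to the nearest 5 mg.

610 mg

CrCl = (140 − 57) × 64.1 / (72 × 3.18) = 5320.3 / 228.96 ≈ 23.2 mL/min
CrCl ≈ 23 mL/min.
quzaparin: < 35 mL/min → 10% of 100 mg = 10 mg.
niraparin: 15–74 mL/min → 75% of 800 mg = 600 mg.
Total = 10 + 600 = 610 mg.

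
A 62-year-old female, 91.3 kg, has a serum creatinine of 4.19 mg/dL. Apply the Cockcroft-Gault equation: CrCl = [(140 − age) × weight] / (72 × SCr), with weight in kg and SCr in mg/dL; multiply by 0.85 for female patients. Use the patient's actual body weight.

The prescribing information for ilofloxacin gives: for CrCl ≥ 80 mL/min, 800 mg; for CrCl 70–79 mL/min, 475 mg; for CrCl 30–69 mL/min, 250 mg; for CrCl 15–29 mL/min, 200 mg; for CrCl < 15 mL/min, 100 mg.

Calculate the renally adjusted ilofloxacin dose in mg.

CrCl = (140 − 62) × 91.3 / (72 × 4.19) × 0.85 = 7121.4 / 301.68 × 0.85 ≈ 20.1 mL/min
CrCl ≈ 20 mL/min → bracket 15–29 mL/min.
Dose for this bracket: 200 mg.

200 mg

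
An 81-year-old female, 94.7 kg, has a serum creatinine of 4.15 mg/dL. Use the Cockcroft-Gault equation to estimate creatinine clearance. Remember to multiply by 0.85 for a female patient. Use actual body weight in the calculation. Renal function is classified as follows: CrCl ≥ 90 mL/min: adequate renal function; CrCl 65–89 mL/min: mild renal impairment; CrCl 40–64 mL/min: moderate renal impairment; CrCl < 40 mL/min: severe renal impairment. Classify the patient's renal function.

severe renal impairment

CrCl = (140 − 81) × 94.7 / (72 × 4.15) × 0.85 = 5587.3 / 298.80 × 0.85 ≈ 15.9 mL/min
16 mL/min falls in the 'severe renal impairment' range.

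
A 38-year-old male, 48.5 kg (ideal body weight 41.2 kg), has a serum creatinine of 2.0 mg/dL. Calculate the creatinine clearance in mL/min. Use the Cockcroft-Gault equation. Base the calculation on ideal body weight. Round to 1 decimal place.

CrCl = (140 − 38) × 41.2 / (72 × 2) = 4202.4 / 144.00 ≈ 29.2 mL/min

29.2 mL/min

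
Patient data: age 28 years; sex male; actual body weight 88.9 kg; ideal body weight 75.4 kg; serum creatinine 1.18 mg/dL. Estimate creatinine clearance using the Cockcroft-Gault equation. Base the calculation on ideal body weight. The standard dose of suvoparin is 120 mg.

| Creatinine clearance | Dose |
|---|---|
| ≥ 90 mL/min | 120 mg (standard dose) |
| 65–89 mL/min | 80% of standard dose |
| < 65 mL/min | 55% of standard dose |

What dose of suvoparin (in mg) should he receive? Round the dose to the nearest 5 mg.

120 mg

CrCl = (140 − 28) × 75.4 / (72 × 1.18) = 8444.8 / 84.96 ≈ 99.4 mL/min
CrCl ≈ 99 mL/min → bracket ≥ 90 mL/min.
100% of 120 mg = 120 mg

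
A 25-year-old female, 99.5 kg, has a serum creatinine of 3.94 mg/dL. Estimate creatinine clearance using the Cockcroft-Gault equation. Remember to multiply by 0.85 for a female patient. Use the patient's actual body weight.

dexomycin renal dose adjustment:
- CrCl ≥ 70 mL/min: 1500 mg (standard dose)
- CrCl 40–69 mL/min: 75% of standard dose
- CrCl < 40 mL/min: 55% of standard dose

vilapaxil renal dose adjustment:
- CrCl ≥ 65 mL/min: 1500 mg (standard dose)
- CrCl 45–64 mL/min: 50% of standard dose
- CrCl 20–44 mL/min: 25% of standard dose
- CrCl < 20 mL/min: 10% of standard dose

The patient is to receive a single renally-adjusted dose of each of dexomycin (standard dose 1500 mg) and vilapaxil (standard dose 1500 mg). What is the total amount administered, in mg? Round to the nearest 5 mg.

1200 mg

CrCl = (140 − 25) × 99.5 / (72 × 3.94) × 0.85 = 11442.5 / 283.68 × 0.85 ≈ 34.3 mL/min
CrCl ≈ 34 mL/min.
dexomycin: < 40 mL/min → 55% of 1500 mg = 825 mg.
vilapaxil: 20–44 mL/min → 25% of 1500 mg = 375 mg.
Total = 825 + 375 = 1200 mg.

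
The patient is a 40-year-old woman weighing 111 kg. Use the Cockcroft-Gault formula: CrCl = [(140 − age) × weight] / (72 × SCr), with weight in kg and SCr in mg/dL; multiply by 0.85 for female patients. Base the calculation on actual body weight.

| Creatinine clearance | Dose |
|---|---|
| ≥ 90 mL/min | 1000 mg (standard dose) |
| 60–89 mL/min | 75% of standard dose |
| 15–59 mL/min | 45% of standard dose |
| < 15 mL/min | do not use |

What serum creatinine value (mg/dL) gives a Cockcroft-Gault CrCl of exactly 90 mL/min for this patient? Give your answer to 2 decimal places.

Standard dose requires CrCl ≥ 90 mL/min.
Set (140 − 40) × 111 × 0.85 / (72 × SCr) = 90
SCr = (140 − 40) × 111 × 0.85 / (72 × 90) = 1.456 mg/dL

1.46 mg/dL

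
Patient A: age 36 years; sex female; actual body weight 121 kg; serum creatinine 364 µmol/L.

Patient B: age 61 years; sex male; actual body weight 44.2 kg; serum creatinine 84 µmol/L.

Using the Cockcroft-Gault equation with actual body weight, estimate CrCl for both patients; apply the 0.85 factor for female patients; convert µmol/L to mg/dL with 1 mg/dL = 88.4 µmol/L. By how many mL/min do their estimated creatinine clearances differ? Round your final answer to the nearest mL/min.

15 mL/min

Patient A: SCr = 364 / 88.4 = 4.118 mg/dL
Patient A: CrCl = (140 − 36) × 121 / (72 × 4.118) × 0.85 = 12584.0 / 296.50 × 0.85 ≈ 36.1 mL/min
Patient B: SCr = 84 / 88.4 = 0.95 mg/dL
Patient B: CrCl = (140 − 61) × 44.2 / (72 × 0.95) = 3491.8 / 68.40 ≈ 51.0 mL/min
|36.1 − 51.0| = 14.9 mL/min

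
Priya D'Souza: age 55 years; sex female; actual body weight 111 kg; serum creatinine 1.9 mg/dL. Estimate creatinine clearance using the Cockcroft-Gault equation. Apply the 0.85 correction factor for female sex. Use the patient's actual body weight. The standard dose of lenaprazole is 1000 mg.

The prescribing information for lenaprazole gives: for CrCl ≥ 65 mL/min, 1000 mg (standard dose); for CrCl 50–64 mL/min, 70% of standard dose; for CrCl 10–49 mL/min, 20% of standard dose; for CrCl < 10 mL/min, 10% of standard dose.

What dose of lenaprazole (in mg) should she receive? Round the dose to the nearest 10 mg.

700 mg

CrCl = (140 − 55) × 111 / (72 × 1.9) × 0.85 = 9435.0 / 136.80 × 0.85 ≈ 58.6 mL/min
CrCl ≈ 59 mL/min → bracket 50–64 mL/min.
70% of 1000 mg = 700 mg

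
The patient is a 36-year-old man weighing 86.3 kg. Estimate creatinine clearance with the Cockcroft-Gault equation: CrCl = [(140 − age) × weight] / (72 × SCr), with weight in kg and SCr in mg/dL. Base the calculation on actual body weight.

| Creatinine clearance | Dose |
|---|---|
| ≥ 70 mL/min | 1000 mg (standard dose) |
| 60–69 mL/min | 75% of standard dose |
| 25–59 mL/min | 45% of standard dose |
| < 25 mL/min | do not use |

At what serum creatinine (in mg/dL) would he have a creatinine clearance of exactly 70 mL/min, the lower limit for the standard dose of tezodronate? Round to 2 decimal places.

Standard dose requires CrCl ≥ 70 mL/min.
Set (140 − 36) × 86.3 / (72 × SCr) = 70
SCr = (140 − 36) × 86.3 / (72 × 70) = 1.781 mg/dL

1.78 mg/dL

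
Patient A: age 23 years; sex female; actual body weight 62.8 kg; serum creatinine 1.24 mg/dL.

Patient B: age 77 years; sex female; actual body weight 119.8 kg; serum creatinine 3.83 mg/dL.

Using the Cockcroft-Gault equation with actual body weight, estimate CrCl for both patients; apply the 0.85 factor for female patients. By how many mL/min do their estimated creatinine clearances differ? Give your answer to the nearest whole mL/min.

47 mL/min

Patient A: CrCl = (140 − 23) × 62.8 / (72 × 1.24) × 0.85 = 7347.6 / 89.28 × 0.85 ≈ 70.0 mL/min
Patient B: CrCl = (140 − 77) × 119.8 / (72 × 3.83) × 0.85 = 7547.4 / 275.76 × 0.85 ≈ 23.3 mL/min
|70.0 − 23.3| = 46.7 mL/min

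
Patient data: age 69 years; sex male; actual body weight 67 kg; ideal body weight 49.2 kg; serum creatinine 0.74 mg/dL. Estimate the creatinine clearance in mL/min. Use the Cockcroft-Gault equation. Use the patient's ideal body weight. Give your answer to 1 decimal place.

CrCl = (140 − 69) × 49.2 / (72 × 0.74) = 3493.2 / 53.28 ≈ 65.6 mL/min

65.6 mL/min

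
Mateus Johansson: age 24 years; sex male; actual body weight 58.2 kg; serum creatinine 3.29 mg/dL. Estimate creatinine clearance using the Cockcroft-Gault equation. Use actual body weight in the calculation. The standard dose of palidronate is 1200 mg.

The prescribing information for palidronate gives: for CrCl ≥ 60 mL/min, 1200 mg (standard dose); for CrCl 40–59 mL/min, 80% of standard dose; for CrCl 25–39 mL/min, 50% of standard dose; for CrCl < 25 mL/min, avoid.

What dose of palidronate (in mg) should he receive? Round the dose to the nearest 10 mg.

600 mg

CrCl = (140 − 24) × 58.2 / (72 × 3.29) = 6751.2 / 236.88 ≈ 28.5 mL/min
CrCl ≈ 29 mL/min → bracket 25–39 mL/min.
50% of 1200 mg = 600 mg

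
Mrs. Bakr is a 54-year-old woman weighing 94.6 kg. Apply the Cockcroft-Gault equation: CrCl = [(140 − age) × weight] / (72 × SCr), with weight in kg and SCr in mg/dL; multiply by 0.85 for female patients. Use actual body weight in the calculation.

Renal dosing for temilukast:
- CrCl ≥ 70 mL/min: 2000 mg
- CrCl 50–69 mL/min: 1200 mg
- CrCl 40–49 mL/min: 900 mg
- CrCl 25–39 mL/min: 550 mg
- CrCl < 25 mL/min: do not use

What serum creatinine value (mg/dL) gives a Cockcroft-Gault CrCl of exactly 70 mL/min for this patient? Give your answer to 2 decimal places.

Standard dose requires CrCl ≥ 70 mL/min.
Set (140 − 54) × 94.6 × 0.85 / (72 × SCr) = 70
SCr = (140 − 54) × 94.6 × 0.85 / (72 × 70) = 1.372 mg/dL

1.37 mg/dL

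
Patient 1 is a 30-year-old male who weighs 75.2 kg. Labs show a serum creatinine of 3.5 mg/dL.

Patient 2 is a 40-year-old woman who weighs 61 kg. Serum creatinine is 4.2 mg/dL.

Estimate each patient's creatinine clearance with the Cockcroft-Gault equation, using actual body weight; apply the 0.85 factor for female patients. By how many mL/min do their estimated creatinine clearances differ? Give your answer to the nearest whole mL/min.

16 mL/min

Patient 1: CrCl = (140 − 30) × 75.2 / (72 × 3.5) = 8272.0 / 252.00 ≈ 32.8 mL/min
Patient 2: CrCl = (140 − 40) × 61 / (72 × 4.2) × 0.85 = 6100.0 / 302.40 × 0.85 ≈ 17.1 mL/min
|32.8 − 17.1| = 15.7 mL/min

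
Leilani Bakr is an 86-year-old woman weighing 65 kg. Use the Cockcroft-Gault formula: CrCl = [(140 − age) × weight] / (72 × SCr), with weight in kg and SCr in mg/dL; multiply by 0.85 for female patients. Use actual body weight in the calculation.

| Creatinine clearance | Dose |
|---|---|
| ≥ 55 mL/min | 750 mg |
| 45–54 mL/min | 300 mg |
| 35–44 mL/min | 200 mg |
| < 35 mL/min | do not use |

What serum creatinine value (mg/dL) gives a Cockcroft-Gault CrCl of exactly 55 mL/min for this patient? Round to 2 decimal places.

0.75 mg/dL

Standard dose requires CrCl ≥ 55 mL/min.
Set (140 − 86) × 65 × 0.85 / (72 × SCr) = 55
SCr = (140 − 86) × 65 × 0.85 / (72 × 55) = 0.753 mg/dL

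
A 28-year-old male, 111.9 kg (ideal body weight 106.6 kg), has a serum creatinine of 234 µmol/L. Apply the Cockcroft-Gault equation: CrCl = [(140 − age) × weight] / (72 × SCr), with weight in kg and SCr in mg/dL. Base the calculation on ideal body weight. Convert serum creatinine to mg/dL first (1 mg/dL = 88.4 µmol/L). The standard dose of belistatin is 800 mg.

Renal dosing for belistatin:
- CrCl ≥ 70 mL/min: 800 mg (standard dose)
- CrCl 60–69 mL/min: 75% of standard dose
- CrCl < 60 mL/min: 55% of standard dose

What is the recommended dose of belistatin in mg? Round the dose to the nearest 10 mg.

SCr = 234 / 88.4 = 2.647 mg/dL
CrCl = (140 − 28) × 106.6 / (72 × 2.647) = 11939.2 / 190.58 ≈ 62.6 mL/min
CrCl ≈ 63 mL/min → bracket 60–69 mL/min.
75% of 800 mg = 600 mg

600 mg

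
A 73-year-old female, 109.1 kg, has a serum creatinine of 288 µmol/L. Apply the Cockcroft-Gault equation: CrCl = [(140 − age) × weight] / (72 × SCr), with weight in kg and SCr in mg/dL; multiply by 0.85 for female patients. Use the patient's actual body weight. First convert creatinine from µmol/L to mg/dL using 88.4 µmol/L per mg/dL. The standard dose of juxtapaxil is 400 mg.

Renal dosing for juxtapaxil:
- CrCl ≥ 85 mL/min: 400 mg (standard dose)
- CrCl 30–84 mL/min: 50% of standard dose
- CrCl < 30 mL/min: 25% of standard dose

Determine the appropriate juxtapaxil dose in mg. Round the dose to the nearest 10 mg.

SCr = 288 / 88.4 = 3.258 mg/dL
CrCl = (140 − 73) × 109.1 / (72 × 3.258) × 0.85 = 7309.7 / 234.58 × 0.85 ≈ 26.5 mL/min
CrCl ≈ 26 mL/min → bracket < 30 mL/min.
25% of 400 mg = 100 mg

100 mg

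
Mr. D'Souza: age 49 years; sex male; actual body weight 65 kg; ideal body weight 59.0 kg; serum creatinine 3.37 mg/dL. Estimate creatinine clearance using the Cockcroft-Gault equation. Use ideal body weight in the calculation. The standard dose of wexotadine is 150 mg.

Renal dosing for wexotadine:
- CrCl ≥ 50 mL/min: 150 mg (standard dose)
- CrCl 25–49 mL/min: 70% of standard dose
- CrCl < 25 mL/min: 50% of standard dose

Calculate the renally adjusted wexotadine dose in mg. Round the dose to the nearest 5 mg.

75 mg

CrCl = (140 − 49) × 59 / (72 × 3.37) = 5369.0 / 242.64 ≈ 22.1 mL/min
CrCl ≈ 22 mL/min → bracket < 25 mL/min.
50% of 150 mg = 75 mg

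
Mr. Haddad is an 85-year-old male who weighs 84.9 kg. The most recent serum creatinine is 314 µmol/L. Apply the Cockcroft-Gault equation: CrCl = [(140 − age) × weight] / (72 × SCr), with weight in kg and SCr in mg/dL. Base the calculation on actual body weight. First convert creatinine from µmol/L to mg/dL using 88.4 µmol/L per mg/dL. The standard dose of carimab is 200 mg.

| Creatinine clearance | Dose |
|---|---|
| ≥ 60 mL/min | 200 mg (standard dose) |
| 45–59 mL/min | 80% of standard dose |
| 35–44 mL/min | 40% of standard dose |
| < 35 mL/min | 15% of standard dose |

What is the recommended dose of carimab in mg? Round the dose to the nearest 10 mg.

SCr = 314 / 88.4 = 3.552 mg/dL
CrCl = (140 − 85) × 84.9 / (72 × 3.552) = 4669.5 / 255.74 ≈ 18.3 mL/min
CrCl ≈ 18 mL/min → bracket < 35 mL/min.
15% of 200 mg = 30 mg

30 mg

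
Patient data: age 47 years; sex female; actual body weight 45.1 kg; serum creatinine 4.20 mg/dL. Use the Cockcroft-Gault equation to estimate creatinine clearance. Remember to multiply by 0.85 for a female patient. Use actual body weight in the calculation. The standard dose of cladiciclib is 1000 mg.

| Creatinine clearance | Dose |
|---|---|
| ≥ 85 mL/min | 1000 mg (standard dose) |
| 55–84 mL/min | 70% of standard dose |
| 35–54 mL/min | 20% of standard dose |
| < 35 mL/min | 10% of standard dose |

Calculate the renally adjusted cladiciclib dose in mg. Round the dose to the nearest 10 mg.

CrCl = (140 − 47) × 45.1 / (72 × 4.2) × 0.85 = 4194.3 / 302.40 × 0.85 ≈ 11.8 mL/min
CrCl ≈ 12 mL/min → bracket < 35 mL/min.
10% of 1000 mg = 100 mg

100 mg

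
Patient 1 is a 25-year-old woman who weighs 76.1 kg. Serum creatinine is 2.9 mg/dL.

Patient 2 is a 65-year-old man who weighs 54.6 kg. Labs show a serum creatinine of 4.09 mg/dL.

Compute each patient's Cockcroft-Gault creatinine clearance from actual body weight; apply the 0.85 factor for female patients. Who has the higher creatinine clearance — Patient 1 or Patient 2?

Patient 1

Patient 1: CrCl = (140 − 25) × 76.1 / (72 × 2.9) × 0.85 = 8751.5 / 208.80 × 0.85 ≈ 35.6 mL/min
Patient 2: CrCl = (140 − 65) × 54.6 / (72 × 4.09) = 4095.0 / 294.48 ≈ 13.9 mL/min
35.6 vs 13.9 mL/min → Patient 1 is higher.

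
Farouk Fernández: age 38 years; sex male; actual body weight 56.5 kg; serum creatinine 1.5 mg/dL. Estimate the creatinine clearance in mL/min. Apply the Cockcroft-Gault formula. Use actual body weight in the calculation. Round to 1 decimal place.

CrCl = (140 − 38) × 56.5 / (72 × 1.5) = 5763.0 / 108.00 ≈ 53.4 mL/min

53.4 mL/min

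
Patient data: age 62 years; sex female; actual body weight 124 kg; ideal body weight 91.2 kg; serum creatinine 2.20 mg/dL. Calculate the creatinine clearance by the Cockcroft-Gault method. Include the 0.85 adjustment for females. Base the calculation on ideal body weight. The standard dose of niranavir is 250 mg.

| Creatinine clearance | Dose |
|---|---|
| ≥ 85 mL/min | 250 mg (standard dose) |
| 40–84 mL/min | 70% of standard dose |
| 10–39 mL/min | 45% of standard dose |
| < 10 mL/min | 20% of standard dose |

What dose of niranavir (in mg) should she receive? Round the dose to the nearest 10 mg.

CrCl = (140 − 62) × 91.2 / (72 × 2.2) × 0.85 = 7113.6 / 158.40 × 0.85 ≈ 38.2 mL/min
CrCl ≈ 38 mL/min → bracket 10–39 mL/min.
45% of 250 mg = 112.5 mg → 110 mg

110 mg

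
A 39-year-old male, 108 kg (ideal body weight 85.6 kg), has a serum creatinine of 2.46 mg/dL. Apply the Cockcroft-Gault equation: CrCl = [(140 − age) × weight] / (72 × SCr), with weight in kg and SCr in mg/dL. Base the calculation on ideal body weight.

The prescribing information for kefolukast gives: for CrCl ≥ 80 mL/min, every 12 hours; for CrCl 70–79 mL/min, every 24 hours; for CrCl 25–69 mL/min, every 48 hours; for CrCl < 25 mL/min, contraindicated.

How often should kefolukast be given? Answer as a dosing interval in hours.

every 48 hours

CrCl = (140 − 39) × 85.6 / (72 × 2.46) = 8645.6 / 177.12 ≈ 48.8 mL/min
CrCl ≈ 49 mL/min → bracket 25–69 mL/min → every 48 hours.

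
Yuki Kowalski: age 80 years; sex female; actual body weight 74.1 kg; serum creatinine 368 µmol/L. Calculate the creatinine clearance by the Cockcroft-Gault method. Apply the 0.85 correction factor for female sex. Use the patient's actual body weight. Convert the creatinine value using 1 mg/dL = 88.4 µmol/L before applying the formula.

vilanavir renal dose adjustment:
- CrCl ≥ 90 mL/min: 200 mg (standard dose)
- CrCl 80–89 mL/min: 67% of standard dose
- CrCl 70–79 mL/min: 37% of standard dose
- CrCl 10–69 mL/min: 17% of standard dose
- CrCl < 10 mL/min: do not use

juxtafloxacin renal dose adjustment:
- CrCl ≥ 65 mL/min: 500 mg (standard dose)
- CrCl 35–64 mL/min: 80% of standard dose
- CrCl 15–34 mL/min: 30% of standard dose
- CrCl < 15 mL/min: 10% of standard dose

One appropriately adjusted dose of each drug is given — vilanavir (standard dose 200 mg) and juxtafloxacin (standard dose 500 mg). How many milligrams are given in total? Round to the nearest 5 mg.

SCr = 368 / 88.4 = 4.163 mg/dL
CrCl = (140 − 80) × 74.1 / (72 × 4.163) × 0.85 = 4446.0 / 299.74 × 0.85 ≈ 12.6 mL/min
CrCl ≈ 13 mL/min.
vilanavir: 10–69 mL/min → 17% of 200 mg = 34 mg.
juxtafloxacin: < 15 mL/min → 10% of 500 mg = 50 mg.
Total = 34 + 50 = 84 mg.

85 mg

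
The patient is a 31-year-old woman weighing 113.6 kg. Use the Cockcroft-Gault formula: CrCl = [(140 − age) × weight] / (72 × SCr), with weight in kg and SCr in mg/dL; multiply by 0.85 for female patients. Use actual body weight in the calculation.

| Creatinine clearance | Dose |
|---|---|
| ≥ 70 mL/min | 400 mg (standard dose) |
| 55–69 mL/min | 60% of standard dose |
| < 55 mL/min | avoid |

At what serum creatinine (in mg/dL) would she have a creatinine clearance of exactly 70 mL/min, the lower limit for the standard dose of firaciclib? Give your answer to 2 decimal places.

2.09 mg/dL

Standard dose requires CrCl ≥ 70 mL/min.
Set (140 − 31) × 113.6 × 0.85 / (72 × SCr) = 70
SCr = (140 − 31) × 113.6 × 0.85 / (72 × 70) = 2.088 mg/dL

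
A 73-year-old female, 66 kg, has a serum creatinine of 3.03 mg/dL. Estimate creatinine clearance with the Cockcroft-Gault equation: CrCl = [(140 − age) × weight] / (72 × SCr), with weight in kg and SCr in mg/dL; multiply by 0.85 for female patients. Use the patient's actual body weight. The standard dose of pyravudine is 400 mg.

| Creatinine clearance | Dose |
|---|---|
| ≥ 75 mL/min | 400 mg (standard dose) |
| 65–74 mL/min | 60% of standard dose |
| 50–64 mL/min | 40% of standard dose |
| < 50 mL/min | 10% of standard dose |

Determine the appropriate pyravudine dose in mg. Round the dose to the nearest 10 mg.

40 mg

CrCl = (140 − 73) × 66 / (72 × 3.03) × 0.85 = 4422.0 / 218.16 × 0.85 ≈ 17.2 mL/min
CrCl ≈ 17 mL/min → bracket < 50 mL/min.
10% of 400 mg = 40 mg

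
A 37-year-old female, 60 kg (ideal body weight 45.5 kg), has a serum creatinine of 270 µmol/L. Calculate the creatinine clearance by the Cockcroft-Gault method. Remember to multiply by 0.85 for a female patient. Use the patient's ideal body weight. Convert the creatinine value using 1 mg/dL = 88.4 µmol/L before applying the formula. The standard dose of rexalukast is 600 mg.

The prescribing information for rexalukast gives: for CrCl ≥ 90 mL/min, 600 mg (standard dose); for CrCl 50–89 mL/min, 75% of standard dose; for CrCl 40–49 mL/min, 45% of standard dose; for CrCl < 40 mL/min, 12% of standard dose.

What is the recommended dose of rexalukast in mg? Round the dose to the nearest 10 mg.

SCr = 270 / 88.4 = 3.054 mg/dL
CrCl = (140 − 37) × 45.5 / (72 × 3.054) × 0.85 = 4686.5 / 219.89 × 0.85 ≈ 18.1 mL/min
CrCl ≈ 18 mL/min → bracket < 40 mL/min.
12% of 600 mg = 72 mg → 70 mg

70 mg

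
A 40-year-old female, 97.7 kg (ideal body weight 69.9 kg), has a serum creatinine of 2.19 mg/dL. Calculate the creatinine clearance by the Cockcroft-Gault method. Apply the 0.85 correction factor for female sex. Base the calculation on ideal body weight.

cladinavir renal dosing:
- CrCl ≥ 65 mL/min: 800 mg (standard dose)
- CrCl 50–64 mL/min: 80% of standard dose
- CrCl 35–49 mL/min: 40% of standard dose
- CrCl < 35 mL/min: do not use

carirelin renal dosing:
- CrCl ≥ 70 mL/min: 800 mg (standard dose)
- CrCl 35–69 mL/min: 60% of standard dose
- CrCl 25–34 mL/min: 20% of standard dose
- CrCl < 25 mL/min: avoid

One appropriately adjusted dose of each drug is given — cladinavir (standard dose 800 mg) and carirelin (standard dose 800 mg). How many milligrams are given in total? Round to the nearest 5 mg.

CrCl = (140 − 40) × 69.9 / (72 × 2.19) × 0.85 = 6990.0 / 157.68 × 0.85 ≈ 37.7 mL/min
CrCl ≈ 38 mL/min.
cladinavir: 35–49 mL/min → 40% of 800 mg = 320 mg.
carirelin: 35–69 mL/min → 60% of 800 mg = 480 mg.
Total = 320 + 480 = 800 mg.

800 mg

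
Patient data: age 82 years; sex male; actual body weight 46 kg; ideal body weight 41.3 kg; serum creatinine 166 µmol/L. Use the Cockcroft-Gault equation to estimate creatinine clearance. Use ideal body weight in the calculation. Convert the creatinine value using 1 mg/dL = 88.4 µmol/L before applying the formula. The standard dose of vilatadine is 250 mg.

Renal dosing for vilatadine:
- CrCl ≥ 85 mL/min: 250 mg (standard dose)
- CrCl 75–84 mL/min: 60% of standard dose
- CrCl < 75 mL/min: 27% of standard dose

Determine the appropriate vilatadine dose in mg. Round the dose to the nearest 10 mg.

70 mg

SCr = 166 / 88.4 = 1.878 mg/dL
CrCl = (140 − 82) × 41.3 / (72 × 1.878) = 2395.4 / 135.22 ≈ 17.7 mL/min
CrCl ≈ 18 mL/min → bracket < 75 mL/min.
27% of 250 mg = 67.5 mg → 70 mg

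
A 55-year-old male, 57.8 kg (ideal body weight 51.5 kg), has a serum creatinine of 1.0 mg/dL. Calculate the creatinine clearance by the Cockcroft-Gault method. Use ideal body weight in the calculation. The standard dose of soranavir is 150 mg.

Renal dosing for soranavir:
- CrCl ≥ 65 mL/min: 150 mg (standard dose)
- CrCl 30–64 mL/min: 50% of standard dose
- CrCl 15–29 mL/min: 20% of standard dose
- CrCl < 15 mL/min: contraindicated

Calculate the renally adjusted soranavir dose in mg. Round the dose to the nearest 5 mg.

CrCl = (140 − 55) × 51.5 / (72 × 1) = 4377.5 / 72.00 ≈ 60.8 mL/min
CrCl ≈ 61 mL/min → bracket 30–64 mL/min.
50% of 150 mg = 75 mg

75 mg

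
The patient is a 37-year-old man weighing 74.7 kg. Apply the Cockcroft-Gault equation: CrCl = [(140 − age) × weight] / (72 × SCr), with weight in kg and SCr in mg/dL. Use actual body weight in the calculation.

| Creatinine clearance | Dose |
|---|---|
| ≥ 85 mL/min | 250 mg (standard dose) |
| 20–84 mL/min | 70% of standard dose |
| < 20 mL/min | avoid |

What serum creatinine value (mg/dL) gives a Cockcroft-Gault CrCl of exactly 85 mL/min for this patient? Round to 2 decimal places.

Standard dose requires CrCl ≥ 85 mL/min.
Set (140 − 37) × 74.7 / (72 × SCr) = 85
SCr = (140 − 37) × 74.7 / (72 × 85) = 1.257 mg/dL

1.26 mg/dL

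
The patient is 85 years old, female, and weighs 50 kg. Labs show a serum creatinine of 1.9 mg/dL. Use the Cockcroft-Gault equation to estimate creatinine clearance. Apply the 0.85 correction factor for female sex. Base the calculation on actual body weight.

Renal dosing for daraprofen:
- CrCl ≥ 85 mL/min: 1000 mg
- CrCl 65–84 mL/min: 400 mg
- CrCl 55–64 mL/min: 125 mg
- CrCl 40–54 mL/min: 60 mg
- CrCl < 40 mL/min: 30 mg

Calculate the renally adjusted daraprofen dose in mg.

CrCl = (140 − 85) × 50 / (72 × 1.9) × 0.85 = 2750.0 / 136.80 × 0.85 ≈ 17.1 mL/min
CrCl ≈ 17 mL/min → bracket < 40 mL/min.
Dose for this bracket: 30 mg.

30 mg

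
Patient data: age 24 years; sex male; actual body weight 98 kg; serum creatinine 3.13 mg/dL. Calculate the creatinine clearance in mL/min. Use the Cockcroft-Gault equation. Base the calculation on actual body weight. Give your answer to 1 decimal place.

50.4 mL/min

CrCl = (140 − 24) × 98 / (72 × 3.13) = 11368.0 / 225.36 ≈ 50.4 mL/min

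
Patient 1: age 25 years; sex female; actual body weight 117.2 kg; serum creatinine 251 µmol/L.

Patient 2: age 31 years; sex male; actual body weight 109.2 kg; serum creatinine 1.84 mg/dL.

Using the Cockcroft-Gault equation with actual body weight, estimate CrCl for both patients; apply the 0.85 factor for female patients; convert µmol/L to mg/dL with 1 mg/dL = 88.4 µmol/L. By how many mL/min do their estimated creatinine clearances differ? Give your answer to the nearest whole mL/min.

Patient 1: SCr = 251 / 88.4 = 2.839 mg/dL
Patient 1: CrCl = (140 − 25) × 117.2 / (72 × 2.839) × 0.85 = 13478.0 / 204.41 × 0.85 ≈ 56.0 mL/min
Patient 2: CrCl = (140 − 31) × 109.2 / (72 × 1.84) = 11902.8 / 132.48 ≈ 89.8 mL/min
|56.0 − 89.8| = 33.8 mL/min

34 mL/min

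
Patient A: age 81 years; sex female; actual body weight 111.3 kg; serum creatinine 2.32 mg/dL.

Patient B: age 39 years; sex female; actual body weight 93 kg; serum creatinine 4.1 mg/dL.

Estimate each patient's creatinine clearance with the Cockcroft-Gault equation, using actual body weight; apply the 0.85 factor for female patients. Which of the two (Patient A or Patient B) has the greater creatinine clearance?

Patient A: CrCl = (140 − 81) × 111.3 / (72 × 2.32) × 0.85 = 6566.7 / 167.04 × 0.85 ≈ 33.4 mL/min
Patient B: CrCl = (140 − 39) × 93 / (72 × 4.1) × 0.85 = 9393.0 / 295.20 × 0.85 ≈ 27.0 mL/min
33.4 vs 27.0 mL/min → Patient A is higher.

Patient A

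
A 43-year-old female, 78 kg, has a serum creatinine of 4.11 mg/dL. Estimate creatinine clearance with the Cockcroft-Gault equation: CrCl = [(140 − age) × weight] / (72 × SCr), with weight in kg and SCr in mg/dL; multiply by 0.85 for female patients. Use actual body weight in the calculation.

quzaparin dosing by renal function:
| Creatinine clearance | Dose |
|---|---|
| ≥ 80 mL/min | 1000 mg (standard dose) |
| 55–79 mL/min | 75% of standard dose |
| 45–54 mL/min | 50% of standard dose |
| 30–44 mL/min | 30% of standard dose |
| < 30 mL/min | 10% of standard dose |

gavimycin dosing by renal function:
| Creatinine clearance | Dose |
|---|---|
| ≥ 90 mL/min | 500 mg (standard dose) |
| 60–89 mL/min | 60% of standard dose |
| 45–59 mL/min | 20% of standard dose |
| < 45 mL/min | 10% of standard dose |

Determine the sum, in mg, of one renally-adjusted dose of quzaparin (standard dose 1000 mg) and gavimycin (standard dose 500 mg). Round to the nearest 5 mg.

CrCl = (140 − 43) × 78 / (72 × 4.11) × 0.85 = 7566.0 / 295.92 × 0.85 ≈ 21.7 mL/min
CrCl ≈ 22 mL/min.
quzaparin: < 30 mL/min → 10% of 1000 mg = 100 mg.
gavimycin: < 45 mL/min → 10% of 500 mg = 50 mg.
Total = 100 + 50 = 150 mg.

150 mg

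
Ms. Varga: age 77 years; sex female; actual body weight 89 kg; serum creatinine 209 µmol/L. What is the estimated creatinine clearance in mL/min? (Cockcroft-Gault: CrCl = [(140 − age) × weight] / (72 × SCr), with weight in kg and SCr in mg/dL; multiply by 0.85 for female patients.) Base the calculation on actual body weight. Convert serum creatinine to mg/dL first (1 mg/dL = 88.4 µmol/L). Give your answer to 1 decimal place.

28.0 mL/min

SCr = 209 / 88.4 = 2.364 mg/dL
CrCl = (140 − 77) × 89 / (72 × 2.364) × 0.85 = 5607.0 / 170.21 × 0.85 ≈ 28.0 mL/min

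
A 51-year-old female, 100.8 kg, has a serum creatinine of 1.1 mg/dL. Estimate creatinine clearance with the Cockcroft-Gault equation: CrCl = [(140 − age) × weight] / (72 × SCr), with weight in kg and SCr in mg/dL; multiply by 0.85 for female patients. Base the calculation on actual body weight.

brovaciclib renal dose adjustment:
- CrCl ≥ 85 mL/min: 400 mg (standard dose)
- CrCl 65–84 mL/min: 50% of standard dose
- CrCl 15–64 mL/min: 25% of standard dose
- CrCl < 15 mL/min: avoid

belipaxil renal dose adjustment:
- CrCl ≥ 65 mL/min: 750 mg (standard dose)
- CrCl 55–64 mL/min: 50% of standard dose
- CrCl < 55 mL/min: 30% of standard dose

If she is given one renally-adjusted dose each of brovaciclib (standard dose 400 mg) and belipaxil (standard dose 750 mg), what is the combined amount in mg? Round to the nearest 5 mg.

1150 mg

CrCl = (140 − 51) × 100.8 / (72 × 1.1) × 0.85 = 8971.2 / 79.20 × 0.85 ≈ 96.3 mL/min
CrCl ≈ 96 mL/min.
brovaciclib: ≥ 85 mL/min → 100% of 400 mg = 400 mg.
belipaxil: ≥ 65 mL/min → 100% of 750 mg = 750 mg.
Total = 400 + 750 = 1150 mg.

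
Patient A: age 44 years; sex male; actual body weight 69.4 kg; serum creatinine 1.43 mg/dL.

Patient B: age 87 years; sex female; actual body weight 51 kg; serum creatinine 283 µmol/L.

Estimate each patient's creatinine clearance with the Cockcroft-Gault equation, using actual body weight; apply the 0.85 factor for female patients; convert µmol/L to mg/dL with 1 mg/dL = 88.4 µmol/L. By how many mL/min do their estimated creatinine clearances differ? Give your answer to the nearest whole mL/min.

55 mL/min

Patient A: CrCl = (140 − 44) × 69.4 / (72 × 1.43) = 6662.4 / 102.96 ≈ 64.7 mL/min
Patient B: SCr = 283 / 88.4 = 3.201 mg/dL
Patient B: CrCl = (140 − 87) × 51 / (72 × 3.201) × 0.85 = 2703.0 / 230.47 × 0.85 ≈ 10.0 mL/min
|64.7 − 10.0| = 54.7 mL/min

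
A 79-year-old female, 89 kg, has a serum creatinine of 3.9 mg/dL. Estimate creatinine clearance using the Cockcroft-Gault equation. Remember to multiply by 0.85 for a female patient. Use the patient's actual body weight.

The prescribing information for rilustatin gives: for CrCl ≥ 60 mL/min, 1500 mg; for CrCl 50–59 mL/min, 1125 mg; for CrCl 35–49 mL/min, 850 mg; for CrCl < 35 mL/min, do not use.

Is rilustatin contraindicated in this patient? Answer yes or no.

CrCl = (140 − 79) × 89 / (72 × 3.9) × 0.85 = 5429.0 / 280.80 × 0.85 ≈ 16.4 mL/min
CrCl ≈ 16 mL/min, which is < 35 mL/min.

yes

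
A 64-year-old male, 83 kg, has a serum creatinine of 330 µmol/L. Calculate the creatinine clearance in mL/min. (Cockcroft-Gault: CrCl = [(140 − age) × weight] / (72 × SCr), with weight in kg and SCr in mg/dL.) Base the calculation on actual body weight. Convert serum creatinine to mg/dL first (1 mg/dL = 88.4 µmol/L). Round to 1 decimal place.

SCr = 330 / 88.4 = 3.733 mg/dL
CrCl = (140 − 64) × 83 / (72 × 3.733) = 6308.0 / 268.78 ≈ 23.5 mL/min

23.5 mL/min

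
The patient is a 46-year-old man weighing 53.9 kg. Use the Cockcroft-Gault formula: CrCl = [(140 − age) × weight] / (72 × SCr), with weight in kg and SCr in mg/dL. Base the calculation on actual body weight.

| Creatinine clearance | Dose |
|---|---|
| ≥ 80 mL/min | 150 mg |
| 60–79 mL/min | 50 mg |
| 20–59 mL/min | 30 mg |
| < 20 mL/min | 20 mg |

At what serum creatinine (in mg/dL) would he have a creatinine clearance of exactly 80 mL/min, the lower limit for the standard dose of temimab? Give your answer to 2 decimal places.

0.88 mg/dL

Standard dose requires CrCl ≥ 80 mL/min.
Set (140 − 46) × 53.9 / (72 × SCr) = 80
SCr = (140 − 46) × 53.9 / (72 × 80) = 0.880 mg/dL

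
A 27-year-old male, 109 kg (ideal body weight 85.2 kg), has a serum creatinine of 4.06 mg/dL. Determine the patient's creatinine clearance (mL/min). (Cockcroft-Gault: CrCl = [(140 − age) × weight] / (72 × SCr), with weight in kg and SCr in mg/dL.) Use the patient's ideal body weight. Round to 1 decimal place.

32.9 mL/min

CrCl = (140 − 27) × 85.2 / (72 × 4.06) = 9627.6 / 292.32 ≈ 32.9 mL/min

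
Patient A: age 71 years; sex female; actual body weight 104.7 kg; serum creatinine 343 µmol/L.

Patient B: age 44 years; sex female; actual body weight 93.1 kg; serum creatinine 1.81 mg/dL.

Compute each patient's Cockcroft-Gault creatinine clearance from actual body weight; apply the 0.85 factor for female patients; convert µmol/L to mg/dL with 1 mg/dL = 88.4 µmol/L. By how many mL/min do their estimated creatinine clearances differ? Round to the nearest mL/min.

Patient A: SCr = 343 / 88.4 = 3.88 mg/dL
Patient A: CrCl = (140 − 71) × 104.7 / (72 × 3.88) × 0.85 = 7224.3 / 279.36 × 0.85 ≈ 22.0 mL/min
Patient B: CrCl = (140 − 44) × 93.1 / (72 × 1.81) × 0.85 = 8937.6 / 130.32 × 0.85 ≈ 58.3 mL/min
|22.0 − 58.3| = 36.3 mL/min

36 mL/min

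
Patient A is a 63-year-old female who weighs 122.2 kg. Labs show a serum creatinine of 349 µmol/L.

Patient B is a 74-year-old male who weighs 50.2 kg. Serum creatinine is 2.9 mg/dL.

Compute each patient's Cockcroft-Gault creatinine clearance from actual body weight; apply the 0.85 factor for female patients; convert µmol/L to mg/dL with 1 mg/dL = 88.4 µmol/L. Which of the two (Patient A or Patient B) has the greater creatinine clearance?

Patient A

Patient A: SCr = 349 / 88.4 = 3.948 mg/dL
Patient A: CrCl = (140 − 63) × 122.2 / (72 × 3.948) × 0.85 = 9409.4 / 284.26 × 0.85 ≈ 28.1 mL/min
Patient B: CrCl = (140 − 74) × 50.2 / (72 × 2.9) = 3313.2 / 208.80 ≈ 15.9 mL/min
28.1 vs 15.9 mL/min → Patient A is higher.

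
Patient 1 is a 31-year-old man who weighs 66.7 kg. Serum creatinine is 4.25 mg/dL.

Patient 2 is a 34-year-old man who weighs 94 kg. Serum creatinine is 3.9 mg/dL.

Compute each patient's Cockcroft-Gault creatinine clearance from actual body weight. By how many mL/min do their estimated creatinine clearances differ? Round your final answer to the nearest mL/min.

Patient 1: CrCl = (140 − 31) × 66.7 / (72 × 4.25) = 7270.3 / 306.00 ≈ 23.8 mL/min
Patient 2: CrCl = (140 − 34) × 94 / (72 × 3.9) = 9964.0 / 280.80 ≈ 35.5 mL/min
|23.8 − 35.5| = 11.7 mL/min

12 mL/min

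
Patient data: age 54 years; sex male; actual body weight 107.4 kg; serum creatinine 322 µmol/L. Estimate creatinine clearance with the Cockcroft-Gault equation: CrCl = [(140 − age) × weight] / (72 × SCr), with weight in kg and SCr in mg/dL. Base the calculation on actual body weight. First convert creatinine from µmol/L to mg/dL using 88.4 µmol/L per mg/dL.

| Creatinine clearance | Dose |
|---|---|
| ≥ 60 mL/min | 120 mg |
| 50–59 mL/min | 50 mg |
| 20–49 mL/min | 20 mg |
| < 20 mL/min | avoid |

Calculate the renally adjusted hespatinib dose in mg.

20 mg

SCr = 322 / 88.4 = 3.643 mg/dL
CrCl = (140 − 54) × 107.4 / (72 × 3.643) = 9236.4 / 262.30 ≈ 35.2 mL/min
CrCl ≈ 35 mL/min → bracket 20–49 mL/min.
Dose for this bracket: 20 mg.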